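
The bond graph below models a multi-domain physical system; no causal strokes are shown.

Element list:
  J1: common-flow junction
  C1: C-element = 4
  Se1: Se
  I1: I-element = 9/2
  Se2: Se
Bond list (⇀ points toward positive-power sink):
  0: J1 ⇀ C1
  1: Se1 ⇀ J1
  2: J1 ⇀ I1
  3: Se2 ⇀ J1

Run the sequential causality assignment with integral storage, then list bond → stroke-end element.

#1 stroke at J1  (Se1: effort source, stroke at far end)
#3 stroke at J1  (source Se2 imposes e)
#0 stroke at J1  (C1: C, integral causality)
#2 stroke at I1  (J1 needs exactly one f-in)

#0 stroke→J1
#1 stroke→J1
#2 stroke→I1
#3 stroke→J1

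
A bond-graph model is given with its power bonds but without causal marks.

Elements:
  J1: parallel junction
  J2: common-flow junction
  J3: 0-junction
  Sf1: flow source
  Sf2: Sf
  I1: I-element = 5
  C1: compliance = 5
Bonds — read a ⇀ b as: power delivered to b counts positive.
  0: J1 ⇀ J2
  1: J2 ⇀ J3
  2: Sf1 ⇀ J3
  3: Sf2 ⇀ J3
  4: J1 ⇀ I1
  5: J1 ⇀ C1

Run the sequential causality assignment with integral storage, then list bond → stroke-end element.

#0 stroke at J2
#1 stroke at J3
#2 stroke at Sf1
#3 stroke at Sf2
#4 stroke at I1
#5 stroke at J1

#2 →Sf1  (Sf1 fixes flow; stroke at Sf1)
#3 →Sf2  (Sf2 (Sf) sets flow on bond)
#1 →J3  (J3: last free bond brings effort in)
#0 →J2  (J2: bond 1 brought flow, rest push out)
#4 →I1  (I1: I, integral causality)
#5 →J1  (closing 0-jn rule on J1)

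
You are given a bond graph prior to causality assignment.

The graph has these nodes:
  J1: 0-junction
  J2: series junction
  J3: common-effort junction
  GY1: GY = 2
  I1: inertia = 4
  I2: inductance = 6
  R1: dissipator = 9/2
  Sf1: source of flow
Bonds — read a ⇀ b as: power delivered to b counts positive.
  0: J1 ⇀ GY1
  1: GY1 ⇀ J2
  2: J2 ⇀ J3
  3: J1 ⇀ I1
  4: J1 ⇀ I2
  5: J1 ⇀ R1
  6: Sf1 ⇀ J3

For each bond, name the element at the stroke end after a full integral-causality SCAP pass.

b0 →J1
b1 →J2
b2 →J3
b3 →I1
b4 →I2
b5 →R1
b6 →Sf1

β6 stroke→Sf1  (Sf1: flow source, stroke at near end)
β2 stroke→J3  (J3: last free bond brings effort in)
β1 stroke→J2  (1-jn J2 has f-setter on 2)
β0 stroke→J1  (GY1: gyrator matches bond 1)
β3 stroke→I1  (J1 effort already set via bond 0)
β4 stroke→I2  (common-e at J1 fixed by 0)
β5 stroke→R1  (0-jn J1 has e-setter on 0)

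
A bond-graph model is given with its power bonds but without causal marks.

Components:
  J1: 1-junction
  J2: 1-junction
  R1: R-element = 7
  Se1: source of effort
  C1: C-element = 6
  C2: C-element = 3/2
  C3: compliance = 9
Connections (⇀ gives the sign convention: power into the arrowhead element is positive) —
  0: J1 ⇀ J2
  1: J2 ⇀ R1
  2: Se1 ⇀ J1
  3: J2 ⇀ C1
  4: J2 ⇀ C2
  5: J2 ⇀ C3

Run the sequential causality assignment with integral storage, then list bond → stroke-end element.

bond 2 stroke at J1  (Se1 fixes effort; stroke away)
bond 0 stroke at J2  (J1 needs exactly one f-in)
bond 3 stroke at J2  (C1 outputs effort q/C1)
bond 4 stroke at J2  (C2 outputs effort q/C2)
bond 5 stroke at J2  (C3 integral (e out))
bond 1 stroke at R1  (closing 1-jn rule on J2)

#0 |J2
#1 |R1
#2 |J1
#3 |J2
#4 |J2
#5 |J2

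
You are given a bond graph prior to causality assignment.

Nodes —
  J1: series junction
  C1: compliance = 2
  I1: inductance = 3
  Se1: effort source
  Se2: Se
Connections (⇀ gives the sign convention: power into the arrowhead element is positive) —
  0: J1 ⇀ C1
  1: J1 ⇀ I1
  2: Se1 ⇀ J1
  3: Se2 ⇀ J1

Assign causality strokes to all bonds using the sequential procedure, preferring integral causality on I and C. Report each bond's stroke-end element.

β0 →J1
β1 →I1
β2 →J1
β3 →J1

β2 →J1  (Se1: effort source, stroke at far end)
β3 →J1  (source Se2 imposes e)
β0 →J1  (C1 integral (e out))
β1 →I1  (J1 needs exactly one f-in)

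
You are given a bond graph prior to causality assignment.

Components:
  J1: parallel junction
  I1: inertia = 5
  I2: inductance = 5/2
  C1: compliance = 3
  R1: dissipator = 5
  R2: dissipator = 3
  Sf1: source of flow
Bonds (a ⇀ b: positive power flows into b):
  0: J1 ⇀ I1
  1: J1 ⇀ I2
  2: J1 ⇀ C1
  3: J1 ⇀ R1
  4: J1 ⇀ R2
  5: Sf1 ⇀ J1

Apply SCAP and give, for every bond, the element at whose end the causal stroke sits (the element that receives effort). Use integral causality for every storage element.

b0 →I1
b1 →I2
b2 →J1
b3 →R1
b4 →R2
b5 →Sf1

β5 →Sf1  (source Sf1 imposes f)
β0 →I1  (I1 outputs flow p/I1)
β1 →I2  (prefer integral on I2)
β2 →J1  (C1: C, integral causality)
β3 →R1  (J1: bond 2 brought effort, rest push out)
β4 →R2  (common-e at J1 fixed by 2)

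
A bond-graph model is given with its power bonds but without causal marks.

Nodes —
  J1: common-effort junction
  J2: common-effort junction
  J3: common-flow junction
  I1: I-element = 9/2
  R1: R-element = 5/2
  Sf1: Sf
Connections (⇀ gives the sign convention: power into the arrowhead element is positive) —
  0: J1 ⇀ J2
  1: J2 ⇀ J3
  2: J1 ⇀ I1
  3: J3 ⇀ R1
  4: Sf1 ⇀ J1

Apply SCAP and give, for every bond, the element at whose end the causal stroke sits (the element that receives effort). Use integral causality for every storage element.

#4 stroke→Sf1  (source Sf1 imposes f)
#2 stroke→I1  (I1 integral (f out))
#0 stroke→J1  (J1 needs exactly one e-in)
#1 stroke→J2  (J2: last free bond brings effort in)
#3 stroke→J3  (J3 flow already set via bond 1)

β0 stroke→J1
β1 stroke→J2
β2 stroke→I1
β3 stroke→J3
β4 stroke→Sf1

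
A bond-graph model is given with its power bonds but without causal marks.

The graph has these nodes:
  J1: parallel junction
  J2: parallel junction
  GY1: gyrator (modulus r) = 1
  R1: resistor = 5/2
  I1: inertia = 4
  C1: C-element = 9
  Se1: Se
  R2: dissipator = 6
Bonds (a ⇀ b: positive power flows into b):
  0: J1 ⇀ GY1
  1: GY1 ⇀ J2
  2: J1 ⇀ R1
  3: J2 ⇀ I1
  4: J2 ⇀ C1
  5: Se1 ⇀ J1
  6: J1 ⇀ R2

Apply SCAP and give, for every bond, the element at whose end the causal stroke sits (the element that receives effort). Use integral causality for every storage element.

#5 →J1  (Se1 (Se) sets effort on bond)
#0 →GY1  (J1 effort already set via bond 5)
#2 →R1  (0-jn J1 has e-setter on 5)
#6 →R2  (J1: bond 5 brought effort, rest push out)
#1 →GY1  (GY GY1: same side as bond 0)
#3 →I1  (prefer integral on I1)
#4 →J2  (closing 0-jn rule on J2)

β0 stroke at GY1
β1 stroke at GY1
β2 stroke at R1
β3 stroke at I1
β4 stroke at J2
β5 stroke at J1
β6 stroke at R2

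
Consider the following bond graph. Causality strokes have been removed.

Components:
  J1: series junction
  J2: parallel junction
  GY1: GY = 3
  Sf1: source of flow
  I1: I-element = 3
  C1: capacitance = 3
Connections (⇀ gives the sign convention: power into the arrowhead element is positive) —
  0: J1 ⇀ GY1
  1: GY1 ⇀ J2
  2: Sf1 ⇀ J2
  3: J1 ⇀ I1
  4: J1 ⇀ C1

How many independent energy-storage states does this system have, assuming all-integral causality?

b2 stroke at Sf1  (Sf1: flow source, stroke at near end)
b1 stroke at J2  (J2: last free bond brings effort in)
b0 stroke at J1  (GY1 both-in/both-out from 1)
b3 stroke at I1  (I1 outputs flow p/I1)
b4 stroke at J1  (J1: bond 3 brought flow, rest push out)

2  (C1, I1 all integral)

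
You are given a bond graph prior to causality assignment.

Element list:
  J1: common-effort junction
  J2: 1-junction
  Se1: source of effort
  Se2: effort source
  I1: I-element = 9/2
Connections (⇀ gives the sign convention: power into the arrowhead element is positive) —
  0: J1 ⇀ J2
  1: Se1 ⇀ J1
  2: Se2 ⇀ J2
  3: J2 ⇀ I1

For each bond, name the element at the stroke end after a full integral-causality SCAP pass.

bond 1 stroke→J1  (Se1 fixes effort; stroke away)
bond 2 stroke→J2  (Se2 (Se) sets effort on bond)
bond 0 stroke→J2  (J1 effort already set via bond 1)
bond 3 stroke→I1  (closing 1-jn rule on J2)

b0 stroke→J2
b1 stroke→J1
b2 stroke→J2
b3 stroke→I1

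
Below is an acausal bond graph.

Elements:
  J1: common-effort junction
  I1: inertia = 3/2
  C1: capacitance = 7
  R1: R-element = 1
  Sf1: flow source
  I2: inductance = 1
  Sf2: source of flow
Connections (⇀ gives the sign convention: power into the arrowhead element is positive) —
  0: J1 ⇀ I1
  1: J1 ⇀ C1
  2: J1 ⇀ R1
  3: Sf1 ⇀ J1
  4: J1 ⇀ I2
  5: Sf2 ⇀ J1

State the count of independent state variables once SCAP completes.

3  (C1, I1, I2 all integral)

bond 3 stroke at Sf1  (Sf1 fixes flow; stroke at Sf1)
bond 5 stroke at Sf2  (Sf2 (Sf) sets flow on bond)
bond 0 stroke at I1  (prefer integral on I1)
bond 1 stroke at J1  (prefer integral on C1)
bond 2 stroke at R1  (common-e at J1 fixed by 1)
bond 4 stroke at I2  (0-jn J1 has e-setter on 1)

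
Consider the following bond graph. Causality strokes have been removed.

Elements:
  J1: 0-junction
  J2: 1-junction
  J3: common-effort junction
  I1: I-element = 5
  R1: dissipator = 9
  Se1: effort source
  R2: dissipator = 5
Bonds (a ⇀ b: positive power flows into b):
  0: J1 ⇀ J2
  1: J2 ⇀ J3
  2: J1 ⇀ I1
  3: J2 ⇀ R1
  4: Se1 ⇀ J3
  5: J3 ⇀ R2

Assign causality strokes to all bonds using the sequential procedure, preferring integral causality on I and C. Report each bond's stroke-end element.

bond 0 →J1
bond 1 →J2
bond 2 →I1
bond 3 →J2
bond 4 →J3
bond 5 →R2

#4 stroke at J3  (Se1: effort source, stroke at far end)
#1 stroke at J2  (0-jn J3 has e-setter on 4)
#5 stroke at R2  (J3: bond 4 brought effort, rest push out)
#2 stroke at I1  (I1 outputs flow p/I1)
#0 stroke at J1  (only one effort-in slot at J1)
#3 stroke at J2  (J2: bond 0 brought flow, rest push out)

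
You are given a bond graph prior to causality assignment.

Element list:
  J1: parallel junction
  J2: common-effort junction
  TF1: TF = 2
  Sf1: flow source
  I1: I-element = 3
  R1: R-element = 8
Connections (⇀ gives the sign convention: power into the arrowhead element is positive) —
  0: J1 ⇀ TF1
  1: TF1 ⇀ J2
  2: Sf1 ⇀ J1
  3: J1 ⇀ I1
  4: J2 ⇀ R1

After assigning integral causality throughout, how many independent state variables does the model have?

b2 stroke→Sf1  (source Sf1 imposes f)
b3 stroke→I1  (I1 integral (f out))
b0 stroke→J1  (J1: last free bond brings effort in)
b1 stroke→TF1  (TF1 one-in-one-out from 0)
b4 stroke→J2  (J2: last free bond brings effort in)

1  (I1 all integral)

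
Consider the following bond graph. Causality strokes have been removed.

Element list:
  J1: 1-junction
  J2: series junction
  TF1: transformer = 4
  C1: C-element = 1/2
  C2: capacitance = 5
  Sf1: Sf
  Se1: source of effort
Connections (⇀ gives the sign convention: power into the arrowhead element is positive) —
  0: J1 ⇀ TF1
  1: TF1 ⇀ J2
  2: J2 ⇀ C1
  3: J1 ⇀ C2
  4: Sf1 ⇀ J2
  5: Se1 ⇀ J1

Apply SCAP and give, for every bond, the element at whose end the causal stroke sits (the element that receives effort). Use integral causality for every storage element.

#0 stroke at TF1
#1 stroke at J2
#2 stroke at J2
#3 stroke at J1
#4 stroke at Sf1
#5 stroke at J1

bond 4 stroke at Sf1  (source Sf1 imposes f)
bond 5 stroke at J1  (Se1 fixes effort; stroke away)
bond 1 stroke at J2  (J2: bond 4 brought flow, rest push out)
bond 2 stroke at J2  (common-f at J2 fixed by 4)
bond 0 stroke at TF1  (through TF1, causality passes straight; one stroke at TF1)
bond 3 stroke at J1  (J1: bond 0 brought flow, rest push out)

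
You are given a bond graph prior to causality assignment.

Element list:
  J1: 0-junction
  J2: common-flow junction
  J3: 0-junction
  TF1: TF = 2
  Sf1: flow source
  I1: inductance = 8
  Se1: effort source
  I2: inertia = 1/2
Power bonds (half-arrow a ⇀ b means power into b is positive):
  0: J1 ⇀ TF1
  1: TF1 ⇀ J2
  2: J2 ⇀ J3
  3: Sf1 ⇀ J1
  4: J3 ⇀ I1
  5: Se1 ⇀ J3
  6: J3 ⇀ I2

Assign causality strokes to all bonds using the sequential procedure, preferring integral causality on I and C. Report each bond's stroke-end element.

#3 →Sf1  (Sf1 (Sf) sets flow on bond)
#5 →J3  (Se1 fixes effort; stroke away)
#0 →J1  (J1 needs exactly one e-in)
#2 →J2  (J3 effort already set via bond 5)
#4 →I1  (J3 effort already set via bond 5)
#6 →I2  (common-e at J3 fixed by 5)
#1 →TF1  (TF1 one-in-one-out from 0)

β0 →J1
β1 →TF1
β2 →J2
β3 →Sf1
β4 →I1
β5 →J3
β6 →I2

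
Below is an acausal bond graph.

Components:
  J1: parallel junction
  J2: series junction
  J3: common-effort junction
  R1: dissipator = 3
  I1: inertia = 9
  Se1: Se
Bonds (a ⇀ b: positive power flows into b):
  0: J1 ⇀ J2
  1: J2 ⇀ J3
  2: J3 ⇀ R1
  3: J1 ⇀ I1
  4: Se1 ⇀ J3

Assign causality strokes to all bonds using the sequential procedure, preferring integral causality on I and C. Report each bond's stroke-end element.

β0 |J1
β1 |J2
β2 |R1
β3 |I1
β4 |J3

b4 |J3  (Se1 fixes effort; stroke away)
b1 |J2  (common-e at J3 fixed by 4)
b2 |R1  (J3 effort already set via bond 4)
b0 |J1  (J2 needs exactly one f-in)
b3 |I1  (J1 effort already set via bond 0)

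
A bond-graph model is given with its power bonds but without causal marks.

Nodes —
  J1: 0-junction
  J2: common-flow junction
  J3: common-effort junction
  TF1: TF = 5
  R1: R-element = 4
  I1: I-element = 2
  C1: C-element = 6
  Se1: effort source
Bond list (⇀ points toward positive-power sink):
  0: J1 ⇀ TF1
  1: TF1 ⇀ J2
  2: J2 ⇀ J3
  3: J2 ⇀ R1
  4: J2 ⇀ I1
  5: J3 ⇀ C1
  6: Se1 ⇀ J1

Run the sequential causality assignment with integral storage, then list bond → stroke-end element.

b6 stroke at J1  (source Se1 imposes e)
b0 stroke at TF1  (0-jn J1 has e-setter on 6)
b1 stroke at J2  (TF1: transformer flips bond 0)
b4 stroke at I1  (I1 integral (f out))
b2 stroke at J2  (1-jn J2 has f-setter on 4)
b3 stroke at J2  (common-f at J2 fixed by 4)
b5 stroke at J3  (J3 needs exactly one e-in)

bond 0 |TF1
bond 1 |J2
bond 2 |J2
bond 3 |J2
bond 4 |I1
bond 5 |J3
bond 6 |J1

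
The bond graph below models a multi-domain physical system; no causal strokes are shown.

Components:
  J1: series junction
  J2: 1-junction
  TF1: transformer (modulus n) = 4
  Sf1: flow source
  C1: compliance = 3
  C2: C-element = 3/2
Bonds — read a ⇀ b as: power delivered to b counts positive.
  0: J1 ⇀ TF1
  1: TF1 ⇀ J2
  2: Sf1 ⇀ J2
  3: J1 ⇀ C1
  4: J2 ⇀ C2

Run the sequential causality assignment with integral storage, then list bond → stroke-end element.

#2 →Sf1  (Sf1: flow source, stroke at near end)
#1 →J2  (1-jn J2 has f-setter on 2)
#4 →J2  (J2: bond 2 brought flow, rest push out)
#0 →TF1  (TF1 one-in-one-out from 1)
#3 →J1  (J1 flow already set via bond 0)

b0 stroke→TF1
b1 stroke→J2
b2 stroke→Sf1
b3 stroke→J1
b4 stroke→J2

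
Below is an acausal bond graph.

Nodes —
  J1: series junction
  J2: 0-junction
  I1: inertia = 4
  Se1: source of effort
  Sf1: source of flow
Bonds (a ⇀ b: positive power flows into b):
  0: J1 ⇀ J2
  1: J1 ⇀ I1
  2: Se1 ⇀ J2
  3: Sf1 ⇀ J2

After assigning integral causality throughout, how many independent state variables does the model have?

β2 →J2  (Se1: effort source, stroke at far end)
β3 →Sf1  (Sf1 (Sf) sets flow on bond)
β0 →J1  (J2 effort already set via bond 2)
β1 →I1  (J1 needs exactly one f-in)

1  (I1 all integral)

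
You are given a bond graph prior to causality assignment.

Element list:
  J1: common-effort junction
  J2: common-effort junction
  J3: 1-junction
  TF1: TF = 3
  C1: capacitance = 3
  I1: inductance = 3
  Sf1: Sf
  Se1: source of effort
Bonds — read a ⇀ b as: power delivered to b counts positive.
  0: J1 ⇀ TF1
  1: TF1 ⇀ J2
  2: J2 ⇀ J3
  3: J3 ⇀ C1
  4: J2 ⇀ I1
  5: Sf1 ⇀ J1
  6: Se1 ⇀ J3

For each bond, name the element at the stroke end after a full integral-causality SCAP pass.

#5 |Sf1  (Sf1 fixes flow; stroke at Sf1)
#6 |J3  (Se1: effort source, stroke at far end)
#0 |J1  (J1 needs exactly one e-in)
#1 |TF1  (through TF1, causality passes straight; one stroke at TF1)
#3 |J3  (prefer integral on C1)
#2 |J2  (J3: last free bond brings flow in)
#4 |I1  (common-e at J2 fixed by 2)

β0 →J1
β1 →TF1
β2 →J2
β3 →J3
β4 →I1
β5 →Sf1
β6 →J3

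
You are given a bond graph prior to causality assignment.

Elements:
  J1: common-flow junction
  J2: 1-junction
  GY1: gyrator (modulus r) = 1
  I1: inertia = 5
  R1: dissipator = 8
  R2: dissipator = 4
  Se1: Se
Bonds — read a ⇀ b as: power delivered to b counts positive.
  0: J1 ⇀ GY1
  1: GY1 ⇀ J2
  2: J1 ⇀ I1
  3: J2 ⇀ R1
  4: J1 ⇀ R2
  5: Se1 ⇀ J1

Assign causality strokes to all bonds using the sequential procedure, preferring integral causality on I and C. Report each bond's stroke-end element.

b0 stroke at J1
b1 stroke at J2
b2 stroke at I1
b3 stroke at R1
b4 stroke at J1
b5 stroke at J1

b5 stroke→J1  (Se1 fixes effort; stroke away)
b2 stroke→I1  (I1 outputs flow p/I1)
b0 stroke→J1  (1-jn J1 has f-setter on 2)
b4 stroke→J1  (J1: bond 2 brought flow, rest push out)
b1 stroke→J2  (GY1: gyrator matches bond 0)
b3 stroke→R1  (only one flow-in slot at J2)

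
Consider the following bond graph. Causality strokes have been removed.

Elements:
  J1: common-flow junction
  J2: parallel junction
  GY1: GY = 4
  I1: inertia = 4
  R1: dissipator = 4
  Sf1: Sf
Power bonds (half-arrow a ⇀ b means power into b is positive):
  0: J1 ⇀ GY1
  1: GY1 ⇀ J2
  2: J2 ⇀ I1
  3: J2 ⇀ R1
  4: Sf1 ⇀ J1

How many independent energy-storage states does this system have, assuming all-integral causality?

b4 |Sf1  (Sf1 (Sf) sets flow on bond)
b0 |J1  (J1: bond 4 brought flow, rest push out)
b1 |J2  (GY GY1: same side as bond 0)
b2 |I1  (common-e at J2 fixed by 1)
b3 |R1  (J2 effort already set via bond 1)

1  (I1 all integral)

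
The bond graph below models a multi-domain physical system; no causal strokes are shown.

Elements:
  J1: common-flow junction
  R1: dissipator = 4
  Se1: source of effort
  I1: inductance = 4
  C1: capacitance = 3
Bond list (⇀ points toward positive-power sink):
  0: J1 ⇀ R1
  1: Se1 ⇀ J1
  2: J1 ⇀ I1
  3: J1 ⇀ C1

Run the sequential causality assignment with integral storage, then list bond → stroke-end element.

b1 →J1  (Se1: effort source, stroke at far end)
b2 →I1  (I1 outputs flow p/I1)
b0 →J1  (1-jn J1 has f-setter on 2)
b3 →J1  (J1 flow already set via bond 2)

β0 stroke at J1
β1 stroke at J1
β2 stroke at I1
β3 stroke at J1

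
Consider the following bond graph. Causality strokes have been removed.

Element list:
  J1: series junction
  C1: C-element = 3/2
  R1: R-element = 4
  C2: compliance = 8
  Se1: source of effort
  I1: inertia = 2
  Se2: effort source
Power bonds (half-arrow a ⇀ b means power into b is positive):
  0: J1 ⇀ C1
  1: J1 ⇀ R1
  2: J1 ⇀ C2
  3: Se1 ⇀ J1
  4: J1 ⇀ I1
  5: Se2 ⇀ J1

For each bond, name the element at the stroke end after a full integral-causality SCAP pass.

bond 3 stroke→J1  (Se1 (Se) sets effort on bond)
bond 5 stroke→J1  (Se2 (Se) sets effort on bond)
bond 0 stroke→J1  (C1 outputs effort q/C1)
bond 2 stroke→J1  (prefer integral on C2)
bond 4 stroke→I1  (I1 integral (f out))
bond 1 stroke→J1  (1-jn J1 has f-setter on 4)

#0 |J1
#1 |J1
#2 |J1
#3 |J1
#4 |I1
#5 |J1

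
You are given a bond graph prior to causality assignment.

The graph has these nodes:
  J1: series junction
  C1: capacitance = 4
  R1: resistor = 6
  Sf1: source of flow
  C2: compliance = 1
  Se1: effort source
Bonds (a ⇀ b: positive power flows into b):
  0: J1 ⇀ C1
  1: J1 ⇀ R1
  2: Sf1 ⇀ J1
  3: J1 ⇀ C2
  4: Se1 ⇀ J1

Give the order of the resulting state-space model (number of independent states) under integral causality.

2  (C1, C2 all integral)

β2 stroke at Sf1  (Sf1 (Sf) sets flow on bond)
β4 stroke at J1  (Se1: effort source, stroke at far end)
β0 stroke at J1  (J1 flow already set via bond 2)
β1 stroke at J1  (J1 flow already set via bond 2)
β3 stroke at J1  (J1 flow already set via bond 2)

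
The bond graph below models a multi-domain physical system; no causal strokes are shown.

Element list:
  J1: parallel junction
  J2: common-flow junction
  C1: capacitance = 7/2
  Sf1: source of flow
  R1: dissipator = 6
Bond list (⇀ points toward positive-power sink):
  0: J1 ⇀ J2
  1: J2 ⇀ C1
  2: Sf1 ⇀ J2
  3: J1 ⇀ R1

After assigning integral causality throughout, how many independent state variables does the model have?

1  (C1 all integral)

b2 |Sf1  (Sf1 (Sf) sets flow on bond)
b0 |J2  (J2 flow already set via bond 2)
b1 |J2  (common-f at J2 fixed by 2)
b3 |J1  (closing 0-jn rule on J1)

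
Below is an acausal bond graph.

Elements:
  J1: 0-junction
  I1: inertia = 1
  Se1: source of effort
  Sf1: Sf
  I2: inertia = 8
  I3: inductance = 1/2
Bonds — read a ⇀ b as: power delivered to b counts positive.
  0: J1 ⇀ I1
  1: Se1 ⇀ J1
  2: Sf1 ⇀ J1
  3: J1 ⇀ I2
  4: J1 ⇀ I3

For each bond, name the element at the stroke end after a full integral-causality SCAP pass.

bond 0 |I1
bond 1 |J1
bond 2 |Sf1
bond 3 |I2
bond 4 |I3

β1 stroke at J1  (Se1 fixes effort; stroke away)
β2 stroke at Sf1  (Sf1 fixes flow; stroke at Sf1)
β0 stroke at I1  (0-jn J1 has e-setter on 1)
β3 stroke at I2  (J1: bond 1 brought effort, rest push out)
β4 stroke at I3  (common-e at J1 fixed by 1)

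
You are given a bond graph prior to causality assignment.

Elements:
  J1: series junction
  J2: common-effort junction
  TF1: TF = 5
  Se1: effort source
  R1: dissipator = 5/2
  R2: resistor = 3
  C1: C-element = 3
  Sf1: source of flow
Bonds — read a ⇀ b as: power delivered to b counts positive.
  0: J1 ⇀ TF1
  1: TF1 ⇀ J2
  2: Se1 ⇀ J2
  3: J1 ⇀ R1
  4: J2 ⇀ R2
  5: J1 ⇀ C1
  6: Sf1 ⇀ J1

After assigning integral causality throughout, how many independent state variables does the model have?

1  (C1 all integral)

#2 stroke→J2  (Se1 fixes effort; stroke away)
#6 stroke→Sf1  (Sf1 fixes flow; stroke at Sf1)
#0 stroke→J1  (common-f at J1 fixed by 6)
#3 stroke→J1  (common-f at J1 fixed by 6)
#5 stroke→J1  (J1 flow already set via bond 6)
#1 stroke→TF1  (J2: bond 2 brought effort, rest push out)
#4 stroke→R2  (0-jn J2 has e-setter on 2)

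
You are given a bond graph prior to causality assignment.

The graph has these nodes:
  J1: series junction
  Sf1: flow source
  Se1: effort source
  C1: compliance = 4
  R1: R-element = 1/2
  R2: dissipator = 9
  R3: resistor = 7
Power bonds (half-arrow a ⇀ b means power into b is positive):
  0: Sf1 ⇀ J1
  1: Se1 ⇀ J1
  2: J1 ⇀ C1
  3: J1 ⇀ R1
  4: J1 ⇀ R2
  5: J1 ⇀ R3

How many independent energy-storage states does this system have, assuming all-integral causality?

1  (C1 all integral)

#0 stroke→Sf1  (Sf1: flow source, stroke at near end)
#1 stroke→J1  (Se1: effort source, stroke at far end)
#2 stroke→J1  (1-jn J1 has f-setter on 0)
#3 stroke→J1  (common-f at J1 fixed by 0)
#4 stroke→J1  (1-jn J1 has f-setter on 0)
#5 stroke→J1  (1-jn J1 has f-setter on 0)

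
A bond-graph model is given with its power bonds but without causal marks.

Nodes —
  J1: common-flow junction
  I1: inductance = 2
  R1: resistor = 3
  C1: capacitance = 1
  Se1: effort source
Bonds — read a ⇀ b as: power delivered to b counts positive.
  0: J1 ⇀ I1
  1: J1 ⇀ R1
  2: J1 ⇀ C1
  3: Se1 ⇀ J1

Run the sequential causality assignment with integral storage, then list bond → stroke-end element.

β0 |I1
β1 |J1
β2 |J1
β3 |J1

b3 stroke at J1  (Se1: effort source, stroke at far end)
b0 stroke at I1  (I1: I, integral causality)
b1 stroke at J1  (common-f at J1 fixed by 0)
b2 stroke at J1  (common-f at J1 fixed by 0)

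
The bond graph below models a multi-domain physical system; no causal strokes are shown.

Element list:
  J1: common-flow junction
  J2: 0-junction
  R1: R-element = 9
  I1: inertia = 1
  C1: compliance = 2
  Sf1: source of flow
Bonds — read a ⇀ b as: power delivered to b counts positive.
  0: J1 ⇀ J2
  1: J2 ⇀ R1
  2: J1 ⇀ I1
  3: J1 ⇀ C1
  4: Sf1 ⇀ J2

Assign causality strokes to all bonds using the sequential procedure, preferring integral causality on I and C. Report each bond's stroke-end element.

b0 stroke at J1
b1 stroke at J2
b2 stroke at I1
b3 stroke at J1
b4 stroke at Sf1

#4 stroke→Sf1  (Sf1: flow source, stroke at near end)
#2 stroke→I1  (I1 integral (f out))
#0 stroke→J1  (common-f at J1 fixed by 2)
#3 stroke→J1  (J1: bond 2 brought flow, rest push out)
#1 stroke→J2  (J2 needs exactly one e-in)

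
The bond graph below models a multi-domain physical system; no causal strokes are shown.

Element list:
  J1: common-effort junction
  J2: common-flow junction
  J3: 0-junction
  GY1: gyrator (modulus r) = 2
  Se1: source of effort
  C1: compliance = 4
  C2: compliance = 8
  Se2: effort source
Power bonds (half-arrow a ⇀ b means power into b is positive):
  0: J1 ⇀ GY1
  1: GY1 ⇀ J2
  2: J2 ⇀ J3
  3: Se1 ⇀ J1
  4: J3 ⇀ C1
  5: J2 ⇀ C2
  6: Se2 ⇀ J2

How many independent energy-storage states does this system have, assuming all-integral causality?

2  (C1, C2 all integral)

β3 stroke at J1  (Se1 fixes effort; stroke away)
β6 stroke at J2  (Se2: effort source, stroke at far end)
β0 stroke at GY1  (0-jn J1 has e-setter on 3)
β1 stroke at GY1  (GY1: gyrator matches bond 0)
β2 stroke at J2  (common-f at J2 fixed by 1)
β5 stroke at J2  (J2 flow already set via bond 1)
β4 stroke at J3  (only one effort-in slot at J3)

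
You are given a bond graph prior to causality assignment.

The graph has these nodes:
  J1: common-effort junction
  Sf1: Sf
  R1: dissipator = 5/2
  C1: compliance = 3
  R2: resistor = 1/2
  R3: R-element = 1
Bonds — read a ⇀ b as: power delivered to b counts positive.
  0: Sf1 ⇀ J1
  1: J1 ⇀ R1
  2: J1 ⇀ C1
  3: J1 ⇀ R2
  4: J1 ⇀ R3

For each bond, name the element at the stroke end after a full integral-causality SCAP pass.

bond 0 |Sf1  (Sf1 fixes flow; stroke at Sf1)
bond 2 |J1  (C1 integral (e out))
bond 1 |R1  (J1 effort already set via bond 2)
bond 3 |R2  (J1 effort already set via bond 2)
bond 4 |R3  (0-jn J1 has e-setter on 2)

bond 0 stroke→Sf1
bond 1 stroke→R1
bond 2 stroke→J1
bond 3 stroke→R2
bond 4 stroke→R3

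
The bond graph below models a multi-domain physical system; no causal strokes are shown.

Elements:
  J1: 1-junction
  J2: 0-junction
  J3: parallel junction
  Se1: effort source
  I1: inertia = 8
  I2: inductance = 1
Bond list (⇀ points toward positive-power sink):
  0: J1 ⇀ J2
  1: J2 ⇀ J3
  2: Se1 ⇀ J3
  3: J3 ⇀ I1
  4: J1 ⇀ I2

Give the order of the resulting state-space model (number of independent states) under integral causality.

bond 2 →J3  (source Se1 imposes e)
bond 1 →J2  (common-e at J3 fixed by 2)
bond 3 →I1  (J3 effort already set via bond 2)
bond 0 →J1  (0-jn J2 has e-setter on 1)
bond 4 →I2  (J1: last free bond brings flow in)

2  (I1, I2 all integral)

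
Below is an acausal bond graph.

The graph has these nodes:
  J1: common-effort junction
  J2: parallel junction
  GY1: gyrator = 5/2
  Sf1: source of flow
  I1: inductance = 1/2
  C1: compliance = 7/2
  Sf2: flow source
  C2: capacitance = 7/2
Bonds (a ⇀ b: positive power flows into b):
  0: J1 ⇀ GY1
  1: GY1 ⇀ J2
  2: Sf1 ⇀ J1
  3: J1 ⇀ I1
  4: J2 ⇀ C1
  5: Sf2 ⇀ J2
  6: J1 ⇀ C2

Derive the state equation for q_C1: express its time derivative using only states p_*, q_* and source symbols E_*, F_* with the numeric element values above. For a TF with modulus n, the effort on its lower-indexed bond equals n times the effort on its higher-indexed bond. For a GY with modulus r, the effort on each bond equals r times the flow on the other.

bond 2 |Sf1  (source Sf1 imposes f)
bond 5 |Sf2  (Sf2 (Sf) sets flow on bond)
bond 3 |I1  (I1 integral (f out))
bond 4 |J2  (prefer integral on C1)
bond 1 |GY1  (J2 effort already set via bond 4)
bond 0 |GY1  (GY1: gyrator matches bond 1)
bond 6 |J1  (J1 needs exactly one e-in)

dq_C1/dt = F_Sf2 + 4*q_C2/35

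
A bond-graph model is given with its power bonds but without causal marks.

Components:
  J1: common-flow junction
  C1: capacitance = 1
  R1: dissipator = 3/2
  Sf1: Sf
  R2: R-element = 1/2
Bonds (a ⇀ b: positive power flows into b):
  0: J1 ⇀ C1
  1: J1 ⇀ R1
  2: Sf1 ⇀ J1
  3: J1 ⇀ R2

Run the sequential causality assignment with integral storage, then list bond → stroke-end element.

bond 0 stroke→J1
bond 1 stroke→J1
bond 2 stroke→Sf1
bond 3 stroke→J1

#2 stroke→Sf1  (Sf1 fixes flow; stroke at Sf1)
#0 stroke→J1  (1-jn J1 has f-setter on 2)
#1 stroke→J1  (J1: bond 2 brought flow, rest push out)
#3 stroke→J1  (1-jn J1 has f-setter on 2)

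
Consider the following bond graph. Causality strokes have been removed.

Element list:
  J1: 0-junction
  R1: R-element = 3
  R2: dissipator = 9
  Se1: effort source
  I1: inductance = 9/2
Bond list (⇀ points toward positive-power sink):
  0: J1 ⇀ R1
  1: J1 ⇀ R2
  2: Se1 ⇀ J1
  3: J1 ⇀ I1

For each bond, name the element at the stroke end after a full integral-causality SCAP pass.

β2 →J1  (Se1 fixes effort; stroke away)
β0 →R1  (J1: bond 2 brought effort, rest push out)
β1 →R2  (J1: bond 2 brought effort, rest push out)
β3 →I1  (J1: bond 2 brought effort, rest push out)

#0 →R1
#1 →R2
#2 →J1
#3 →I1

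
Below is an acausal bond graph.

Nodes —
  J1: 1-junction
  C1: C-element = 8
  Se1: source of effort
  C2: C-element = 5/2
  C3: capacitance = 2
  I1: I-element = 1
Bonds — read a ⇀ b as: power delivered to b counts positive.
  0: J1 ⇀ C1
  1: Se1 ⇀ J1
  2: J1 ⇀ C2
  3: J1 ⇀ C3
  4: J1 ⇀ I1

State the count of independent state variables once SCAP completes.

4  (C1, C2, C3, I1 all integral)

β1 stroke→J1  (Se1 (Se) sets effort on bond)
β0 stroke→J1  (C1 outputs effort q/C1)
β2 stroke→J1  (C2: C, integral causality)
β3 stroke→J1  (C3 integral (e out))
β4 stroke→I1  (J1: last free bond brings flow in)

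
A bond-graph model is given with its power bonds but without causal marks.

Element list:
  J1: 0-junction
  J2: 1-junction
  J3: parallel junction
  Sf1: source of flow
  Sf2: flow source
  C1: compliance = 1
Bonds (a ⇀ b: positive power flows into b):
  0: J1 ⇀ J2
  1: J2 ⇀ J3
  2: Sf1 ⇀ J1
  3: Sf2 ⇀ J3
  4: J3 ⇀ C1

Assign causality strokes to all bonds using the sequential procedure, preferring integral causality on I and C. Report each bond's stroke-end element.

b2 stroke→Sf1  (source Sf1 imposes f)
b3 stroke→Sf2  (source Sf2 imposes f)
b0 stroke→J1  (closing 0-jn rule on J1)
b1 stroke→J2  (J2 flow already set via bond 0)
b4 stroke→J3  (J3 needs exactly one e-in)

b0 |J1
b1 |J2
b2 |Sf1
b3 |Sf2
b4 |J3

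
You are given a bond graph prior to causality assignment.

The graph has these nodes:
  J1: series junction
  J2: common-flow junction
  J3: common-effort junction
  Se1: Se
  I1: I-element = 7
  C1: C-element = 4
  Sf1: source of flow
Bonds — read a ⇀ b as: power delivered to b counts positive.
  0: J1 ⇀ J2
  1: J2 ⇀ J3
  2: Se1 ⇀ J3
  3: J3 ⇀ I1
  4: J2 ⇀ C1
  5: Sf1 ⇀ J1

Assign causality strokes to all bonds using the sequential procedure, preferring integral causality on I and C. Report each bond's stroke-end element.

b2 stroke at J3  (Se1 fixes effort; stroke away)
b5 stroke at Sf1  (Sf1 fixes flow; stroke at Sf1)
b0 stroke at J1  (J1 flow already set via bond 5)
b1 stroke at J2  (common-f at J2 fixed by 0)
b4 stroke at J2  (J2 flow already set via bond 0)
b3 stroke at I1  (0-jn J3 has e-setter on 2)

bond 0 stroke at J1
bond 1 stroke at J2
bond 2 stroke at J3
bond 3 stroke at I1
bond 4 stroke at J2
bond 5 stroke at Sf1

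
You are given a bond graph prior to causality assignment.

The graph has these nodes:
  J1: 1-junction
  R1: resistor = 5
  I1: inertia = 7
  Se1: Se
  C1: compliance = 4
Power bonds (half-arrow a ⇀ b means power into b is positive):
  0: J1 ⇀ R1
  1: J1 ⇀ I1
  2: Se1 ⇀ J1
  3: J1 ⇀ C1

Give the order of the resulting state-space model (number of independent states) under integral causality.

bond 2 |J1  (Se1: effort source, stroke at far end)
bond 1 |I1  (prefer integral on I1)
bond 0 |J1  (common-f at J1 fixed by 1)
bond 3 |J1  (J1: bond 1 brought flow, rest push out)

2  (C1, I1 all integral)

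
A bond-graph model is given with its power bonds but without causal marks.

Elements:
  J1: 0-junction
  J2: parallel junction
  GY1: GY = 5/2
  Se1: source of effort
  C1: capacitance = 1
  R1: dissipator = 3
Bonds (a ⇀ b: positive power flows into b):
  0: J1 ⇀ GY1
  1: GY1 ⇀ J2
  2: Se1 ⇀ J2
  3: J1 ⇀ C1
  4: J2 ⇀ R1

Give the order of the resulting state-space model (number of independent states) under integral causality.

b2 stroke→J2  (Se1 fixes effort; stroke away)
b1 stroke→GY1  (J2: bond 2 brought effort, rest push out)
b4 stroke→R1  (J2: bond 2 brought effort, rest push out)
b0 stroke→GY1  (through GY1, causality inverts; strokes same side of GY1)
b3 stroke→J1  (J1: last free bond brings effort in)

1  (C1 all integral)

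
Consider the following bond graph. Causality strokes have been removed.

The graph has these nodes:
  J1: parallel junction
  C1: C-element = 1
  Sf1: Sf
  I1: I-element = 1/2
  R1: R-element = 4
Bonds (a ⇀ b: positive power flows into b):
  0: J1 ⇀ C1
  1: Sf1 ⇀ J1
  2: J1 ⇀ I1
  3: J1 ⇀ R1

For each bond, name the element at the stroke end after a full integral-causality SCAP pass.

#1 stroke→Sf1  (Sf1 fixes flow; stroke at Sf1)
#0 stroke→J1  (C1 integral (e out))
#2 stroke→I1  (0-jn J1 has e-setter on 0)
#3 stroke→R1  (common-e at J1 fixed by 0)

#0 →J1
#1 →Sf1
#2 →I1
#3 →R1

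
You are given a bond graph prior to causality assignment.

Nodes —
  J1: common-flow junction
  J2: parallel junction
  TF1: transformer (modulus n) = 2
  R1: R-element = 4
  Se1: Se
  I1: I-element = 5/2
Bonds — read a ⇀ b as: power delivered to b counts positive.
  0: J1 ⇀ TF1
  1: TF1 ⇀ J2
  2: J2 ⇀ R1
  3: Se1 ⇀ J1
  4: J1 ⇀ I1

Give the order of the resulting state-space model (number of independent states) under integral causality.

b3 stroke→J1  (Se1 fixes effort; stroke away)
b4 stroke→I1  (I1 outputs flow p/I1)
b0 stroke→J1  (J1: bond 4 brought flow, rest push out)
b1 stroke→TF1  (through TF1, causality passes straight; one stroke at TF1)
b2 stroke→J2  (J2: last free bond brings effort in)

1  (I1 all integral)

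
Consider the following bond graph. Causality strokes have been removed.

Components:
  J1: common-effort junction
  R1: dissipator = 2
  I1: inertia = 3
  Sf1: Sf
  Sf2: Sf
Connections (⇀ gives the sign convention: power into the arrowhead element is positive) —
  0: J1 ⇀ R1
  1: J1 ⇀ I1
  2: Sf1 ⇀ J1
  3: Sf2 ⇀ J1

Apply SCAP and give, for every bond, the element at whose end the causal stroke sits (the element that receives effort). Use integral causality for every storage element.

b0 →J1
b1 →I1
b2 →Sf1
b3 →Sf2

β2 stroke at Sf1  (Sf1 fixes flow; stroke at Sf1)
β3 stroke at Sf2  (Sf2 fixes flow; stroke at Sf2)
β1 stroke at I1  (I1: I, integral causality)
β0 stroke at J1  (J1: last free bond brings effort in)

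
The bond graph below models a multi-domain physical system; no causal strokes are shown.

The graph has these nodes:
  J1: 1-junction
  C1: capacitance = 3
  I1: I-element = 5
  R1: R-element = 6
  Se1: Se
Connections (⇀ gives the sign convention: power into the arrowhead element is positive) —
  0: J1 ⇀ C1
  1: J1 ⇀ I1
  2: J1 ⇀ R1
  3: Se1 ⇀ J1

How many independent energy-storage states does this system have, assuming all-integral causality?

2  (C1, I1 all integral)

#3 |J1  (Se1 fixes effort; stroke away)
#0 |J1  (C1: C, integral causality)
#1 |I1  (I1 outputs flow p/I1)
#2 |J1  (J1: bond 1 brought flow, rest push out)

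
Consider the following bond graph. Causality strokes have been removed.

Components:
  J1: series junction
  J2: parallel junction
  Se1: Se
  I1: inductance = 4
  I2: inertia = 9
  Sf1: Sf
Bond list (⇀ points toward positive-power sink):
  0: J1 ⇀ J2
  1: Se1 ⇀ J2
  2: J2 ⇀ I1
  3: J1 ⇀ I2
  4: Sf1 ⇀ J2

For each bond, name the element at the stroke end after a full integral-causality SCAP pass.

β0 stroke at J1
β1 stroke at J2
β2 stroke at I1
β3 stroke at I2
β4 stroke at Sf1

#1 →J2  (Se1: effort source, stroke at far end)
#4 →Sf1  (Sf1 fixes flow; stroke at Sf1)
#0 →J1  (J2 effort already set via bond 1)
#2 →I1  (J2: bond 1 brought effort, rest push out)
#3 →I2  (J1 needs exactly one f-in)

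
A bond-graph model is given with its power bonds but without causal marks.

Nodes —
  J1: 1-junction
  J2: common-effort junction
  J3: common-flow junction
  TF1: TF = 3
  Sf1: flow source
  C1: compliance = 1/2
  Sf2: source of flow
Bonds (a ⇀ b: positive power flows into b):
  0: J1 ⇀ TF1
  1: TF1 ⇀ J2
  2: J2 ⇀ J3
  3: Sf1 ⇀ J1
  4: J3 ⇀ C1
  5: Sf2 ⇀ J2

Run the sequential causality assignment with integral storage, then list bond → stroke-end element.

bond 0 |J1
bond 1 |TF1
bond 2 |J2
bond 3 |Sf1
bond 4 |J3
bond 5 |Sf2

bond 3 |Sf1  (Sf1 (Sf) sets flow on bond)
bond 5 |Sf2  (Sf2 (Sf) sets flow on bond)
bond 0 |J1  (J1: bond 3 brought flow, rest push out)
bond 1 |TF1  (through TF1, causality passes straight; one stroke at TF1)
bond 2 |J2  (J2: last free bond brings effort in)
bond 4 |J3  (J3 flow already set via bond 2)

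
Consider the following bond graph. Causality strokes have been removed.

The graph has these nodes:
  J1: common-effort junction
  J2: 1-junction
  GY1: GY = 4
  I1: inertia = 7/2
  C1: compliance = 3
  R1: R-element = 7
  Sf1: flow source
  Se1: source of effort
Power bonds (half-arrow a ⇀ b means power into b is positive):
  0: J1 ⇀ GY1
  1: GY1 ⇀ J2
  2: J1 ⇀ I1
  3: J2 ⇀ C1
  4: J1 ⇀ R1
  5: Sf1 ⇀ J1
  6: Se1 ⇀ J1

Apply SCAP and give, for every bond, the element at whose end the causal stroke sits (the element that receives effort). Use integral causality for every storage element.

β0 stroke→GY1
β1 stroke→GY1
β2 stroke→I1
β3 stroke→J2
β4 stroke→R1
β5 stroke→Sf1
β6 stroke→J1

β5 →Sf1  (Sf1 (Sf) sets flow on bond)
β6 →J1  (Se1: effort source, stroke at far end)
β0 →GY1  (common-e at J1 fixed by 6)
β2 →I1  (0-jn J1 has e-setter on 6)
β4 →R1  (0-jn J1 has e-setter on 6)
β1 →GY1  (GY1 both-in/both-out from 0)
β3 →J2  (common-f at J2 fixed by 1)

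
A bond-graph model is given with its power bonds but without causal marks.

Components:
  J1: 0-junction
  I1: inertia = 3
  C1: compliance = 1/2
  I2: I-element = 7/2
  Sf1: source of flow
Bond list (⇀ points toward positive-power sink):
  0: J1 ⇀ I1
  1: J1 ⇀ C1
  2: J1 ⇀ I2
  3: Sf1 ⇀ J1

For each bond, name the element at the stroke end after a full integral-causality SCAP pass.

bond 3 stroke→Sf1  (Sf1: flow source, stroke at near end)
bond 0 stroke→I1  (I1 outputs flow p/I1)
bond 1 stroke→J1  (prefer integral on C1)
bond 2 stroke→I2  (common-e at J1 fixed by 1)

#0 stroke at I1
#1 stroke at J1
#2 stroke at I2
#3 stroke at Sf1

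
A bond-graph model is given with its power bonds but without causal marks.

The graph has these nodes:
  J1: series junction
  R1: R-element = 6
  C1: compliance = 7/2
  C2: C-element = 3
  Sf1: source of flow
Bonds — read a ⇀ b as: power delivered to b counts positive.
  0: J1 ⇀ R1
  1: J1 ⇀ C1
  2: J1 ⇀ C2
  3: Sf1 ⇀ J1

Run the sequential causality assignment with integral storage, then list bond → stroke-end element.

bond 0 stroke→J1
bond 1 stroke→J1
bond 2 stroke→J1
bond 3 stroke→Sf1

b3 stroke at Sf1  (Sf1 fixes flow; stroke at Sf1)
b0 stroke at J1  (J1: bond 3 brought flow, rest push out)
b1 stroke at J1  (J1: bond 3 brought flow, rest push out)
b2 stroke at J1  (J1: bond 3 brought flow, rest push out)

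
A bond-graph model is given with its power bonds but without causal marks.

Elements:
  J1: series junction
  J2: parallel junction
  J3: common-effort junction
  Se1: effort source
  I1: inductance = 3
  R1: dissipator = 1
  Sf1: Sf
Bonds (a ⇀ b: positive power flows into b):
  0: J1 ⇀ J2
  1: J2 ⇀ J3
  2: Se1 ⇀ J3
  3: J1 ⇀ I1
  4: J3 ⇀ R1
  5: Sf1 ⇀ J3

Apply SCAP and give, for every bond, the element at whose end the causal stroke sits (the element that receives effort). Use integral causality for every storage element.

b0 stroke at J1
b1 stroke at J2
b2 stroke at J3
b3 stroke at I1
b4 stroke at R1
b5 stroke at Sf1

β2 stroke at J3  (source Se1 imposes e)
β5 stroke at Sf1  (source Sf1 imposes f)
β1 stroke at J2  (J3: bond 2 brought effort, rest push out)
β4 stroke at R1  (J3: bond 2 brought effort, rest push out)
β0 stroke at J1  (J2: bond 1 brought effort, rest push out)
β3 stroke at I1  (closing 1-jn rule on J1)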